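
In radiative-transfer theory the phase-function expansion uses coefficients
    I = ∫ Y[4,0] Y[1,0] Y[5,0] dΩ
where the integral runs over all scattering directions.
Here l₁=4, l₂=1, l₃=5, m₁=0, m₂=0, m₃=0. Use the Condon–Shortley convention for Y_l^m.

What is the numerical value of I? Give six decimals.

Checks pass: Σm=0; 10 even; l₃=5∈[3,5].
(2·4+1)(2·1+1)(2·5+1) = 297
Δ: 0! 8! 2! / 11! → 1/495
sum: t=0:+1/576 = 1/576
3j²(4 1 5; 0 0 0) = Δ·Π!·Σ² = 5/99  (sign -1)
(m-triple is (0,0,0) — same symbol as above.)
combine: 4πI² = 297·5/99·5/99 = 25/33
take √, sign +1: I = 0.24553200

0.245532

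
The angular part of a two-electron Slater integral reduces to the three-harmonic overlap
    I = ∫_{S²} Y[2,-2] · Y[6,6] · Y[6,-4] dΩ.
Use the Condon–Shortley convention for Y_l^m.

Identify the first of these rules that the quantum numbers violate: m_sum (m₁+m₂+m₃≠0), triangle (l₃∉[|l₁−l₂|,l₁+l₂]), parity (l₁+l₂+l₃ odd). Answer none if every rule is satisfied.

Σmᵢ = 0  ✓
l₃∈[|l₁−l₂|,l₁+l₂]=[4,8], have l₃=6  ✓
Σlᵢ = 14 ⇒ even  ✓

none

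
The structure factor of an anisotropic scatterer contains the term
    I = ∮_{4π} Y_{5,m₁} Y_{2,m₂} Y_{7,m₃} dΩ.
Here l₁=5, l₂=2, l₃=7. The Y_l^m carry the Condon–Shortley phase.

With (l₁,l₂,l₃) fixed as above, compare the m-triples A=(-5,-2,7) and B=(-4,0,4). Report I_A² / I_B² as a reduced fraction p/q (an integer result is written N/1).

l's match ⇒ only the (l;m) 3-j factors differ between A and B.
A: triangle coeff Δ(5,2,7) = 1/15015; Σ_t [0,0]: t=0:+1/87091200 = 1/87091200; (3j)²=1/15 [(5 2 7; -5 -2 7)], sign=+1
B: triangle coeff Δ(5,2,7) = 1/15015; Σ_t [0,0]: t=0:+1/1451520 = 1/1451520; (3j)²=1/91 [(5 2 7; -4 0 4)], sign=-1
I_A²/I_B² = (1/15)/(1/91) = 91/15

91/15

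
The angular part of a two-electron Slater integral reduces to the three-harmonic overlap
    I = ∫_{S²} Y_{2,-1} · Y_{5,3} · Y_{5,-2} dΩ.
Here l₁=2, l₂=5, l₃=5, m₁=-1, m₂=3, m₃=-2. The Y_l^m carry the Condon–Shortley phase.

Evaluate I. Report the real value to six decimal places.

-0.161739

m-sum 0 ✓  L=12 even ✓  3≤5≤7 ✓
Π(2lᵢ+1) = 5×11×11 = 605
triangle coeff Δ(2,5,5) = 1/38610
Σ_t [0,2]: t=0:+1/2880 t=1:−1/576 t=2:+1/2880 = -1/960
(3j)²=10/429 [(2 5 5; 0 0 0)], sign=+1
Σ_t [1,2]: t=1:−1/10080 t=2:+1/2880 = 1/4032
(3j)²=10/429 [(2 5 5; -1 3 -2)], sign=-1
⇒ 4πI² = 500/1521
I = (-1)√(500/1521/(4π)) = -0.16173926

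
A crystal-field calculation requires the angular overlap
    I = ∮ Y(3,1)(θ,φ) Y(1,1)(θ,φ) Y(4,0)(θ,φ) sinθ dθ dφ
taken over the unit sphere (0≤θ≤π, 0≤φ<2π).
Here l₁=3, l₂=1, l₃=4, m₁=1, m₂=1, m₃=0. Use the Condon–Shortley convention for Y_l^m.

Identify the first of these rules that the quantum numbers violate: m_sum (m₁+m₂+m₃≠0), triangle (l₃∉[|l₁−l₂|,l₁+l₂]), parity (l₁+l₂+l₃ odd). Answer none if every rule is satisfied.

m_sum

Σmᵢ = 2  ✗
l₃∈[|l₁−l₂|,l₁+l₂]=[2,4], have l₃=4
Σlᵢ = 8 ⇒ even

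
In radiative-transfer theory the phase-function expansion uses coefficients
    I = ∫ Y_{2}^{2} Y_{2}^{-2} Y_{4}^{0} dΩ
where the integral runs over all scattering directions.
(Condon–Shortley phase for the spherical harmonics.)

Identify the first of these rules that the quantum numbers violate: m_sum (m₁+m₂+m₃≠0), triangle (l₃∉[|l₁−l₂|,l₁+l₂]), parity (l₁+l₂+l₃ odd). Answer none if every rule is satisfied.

none

Σmᵢ = 0  ✓
l₃∈[|l₁−l₂|,l₁+l₂]=[0,4], have l₃=4  ✓
Σlᵢ = 8 ⇒ even  ✓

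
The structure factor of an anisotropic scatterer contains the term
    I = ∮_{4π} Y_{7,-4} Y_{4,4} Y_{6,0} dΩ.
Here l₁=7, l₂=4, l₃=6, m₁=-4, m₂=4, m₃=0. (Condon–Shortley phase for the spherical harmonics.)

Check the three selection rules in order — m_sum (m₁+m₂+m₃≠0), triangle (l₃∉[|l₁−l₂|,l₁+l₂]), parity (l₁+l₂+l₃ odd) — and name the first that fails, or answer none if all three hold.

azimuthal sum: -4 + 4 + 0 = 0  ✓
3 ≤ 6 ≤ 11 (triangle on l)  ✓
L = 7 + 4 + 6 = 17 (odd)  ✗

parity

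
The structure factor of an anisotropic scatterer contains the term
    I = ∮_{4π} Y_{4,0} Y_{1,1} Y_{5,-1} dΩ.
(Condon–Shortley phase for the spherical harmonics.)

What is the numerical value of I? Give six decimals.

Checks pass: Σm=0; 10 even; l₃=5∈[3,5].
(2·4+1)(2·1+1)(2·5+1) = 297
Δ: 0! 8! 2! / 11! → 1/495
sum: t=0:+1/576 = 1/576
3j²(4 1 5; 0 0 0) = Δ·Π!·Σ² = 5/99  (sign -1)
sum: t=0:+1/1152 = 1/1152
3j²(4 1 5; 0 1 -1) = Δ·Π!·Σ² = 1/33  (sign +1)
combine: 4πI² = 297·5/99·1/33 = 5/11
take √, sign -1: I = -0.19018827

-0.190188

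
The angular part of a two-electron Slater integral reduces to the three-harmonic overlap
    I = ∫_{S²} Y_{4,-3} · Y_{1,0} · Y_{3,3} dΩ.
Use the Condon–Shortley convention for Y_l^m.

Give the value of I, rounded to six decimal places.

-0.162868

Rules hold: Σm=0, L=8 even, 3≤3≤5.
N = 9·3·7 = 189
Δ = 2!·6!·0!/9! = 1/252
Racah Σ t=1..1: t=1:−1/36 = -1/36
⇒ 3j(4 1 3; 0 0 0)² = 4/63, sgn +1
Racah Σ t=1..1: t=1:−1/720 = -1/720
⇒ 3j(4 1 3; -3 0 3)² = 1/36, sgn -1
4πI² = N·(3j₀)²·(3jₘ)² = 1/3
I = -1·√(0.333333/4π) = -0.16286750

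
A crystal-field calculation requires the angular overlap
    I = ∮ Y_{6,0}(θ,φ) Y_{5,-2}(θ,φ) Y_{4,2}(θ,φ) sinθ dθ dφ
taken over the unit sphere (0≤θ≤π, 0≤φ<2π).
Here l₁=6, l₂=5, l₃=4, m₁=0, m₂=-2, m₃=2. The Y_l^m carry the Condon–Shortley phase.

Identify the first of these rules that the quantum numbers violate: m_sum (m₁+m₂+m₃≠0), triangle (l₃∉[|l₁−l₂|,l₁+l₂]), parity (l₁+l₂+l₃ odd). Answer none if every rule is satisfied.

parity

Σmᵢ = 0  ✓
l₃∈[|l₁−l₂|,l₁+l₂]=[1,11], have l₃=4  ✓
Σlᵢ = 15 ⇒ odd  ✗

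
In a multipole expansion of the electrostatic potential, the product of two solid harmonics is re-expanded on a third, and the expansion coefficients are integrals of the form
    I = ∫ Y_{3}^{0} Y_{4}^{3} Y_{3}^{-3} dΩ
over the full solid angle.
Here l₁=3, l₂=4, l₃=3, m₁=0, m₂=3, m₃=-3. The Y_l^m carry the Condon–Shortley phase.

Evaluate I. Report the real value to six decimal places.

0.203551

m-sum 0 ✓  L=10 even ✓  1≤3≤7 ✓
Π(2lᵢ+1) = 7×9×7 = 441
triangle coeff Δ(3,4,3) = 1/34650
Σ_t [1,3]: t=1:−1/72 t=2:+1/16 t=3:−1/72 = 5/144
(3j)²=2/77 [(3 4 3; 0 0 0)], sign=-1
Σ_t [3,3]: t=3:−1/288 = -1/288
(3j)²=1/22 [(3 4 3; 0 3 -3)], sign=-1
⇒ 4πI² = 63/121
I = (+1)√(63/121/(4π)) = 0.20355073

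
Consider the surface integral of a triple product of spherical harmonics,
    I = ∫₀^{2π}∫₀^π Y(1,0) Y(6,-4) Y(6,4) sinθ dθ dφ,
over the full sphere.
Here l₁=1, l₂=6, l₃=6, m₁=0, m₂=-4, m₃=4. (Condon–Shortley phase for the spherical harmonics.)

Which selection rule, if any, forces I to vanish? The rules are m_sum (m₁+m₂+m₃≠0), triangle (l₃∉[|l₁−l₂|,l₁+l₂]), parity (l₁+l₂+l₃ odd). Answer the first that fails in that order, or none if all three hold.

m₁+m₂+m₃ = 0 − 4 + 4 = 0  ✓
triangle: |1−6|=5 ≤ l₃=6 ≤ 1+6=7  ✓
parity: l₁+l₂+l₃ = 13 is odd  ✗

parity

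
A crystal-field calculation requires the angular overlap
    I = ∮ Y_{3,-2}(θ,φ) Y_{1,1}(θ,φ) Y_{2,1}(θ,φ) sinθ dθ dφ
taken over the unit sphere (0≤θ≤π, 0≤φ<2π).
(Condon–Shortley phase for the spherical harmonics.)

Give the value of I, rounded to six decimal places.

0.261169

Checks pass: Σm=0; 6 even; l₃=2∈[2,4].
(2·3+1)(2·1+1)(2·2+1) = 105
Δ: 2! 4! 0! / 7! → 1/105
sum: t=1:−1/4 = -1/4
3j²(3 1 2; 0 0 0) = Δ·Π!·Σ² = 3/35  (sign -1)
sum: t=2:+1/12 = 1/12
3j²(3 1 2; -2 1 1) = Δ·Π!·Σ² = 2/21  (sign -1)
combine: 4πI² = 105·3/35·2/21 = 6/7
take √, sign +1: I = 0.26116903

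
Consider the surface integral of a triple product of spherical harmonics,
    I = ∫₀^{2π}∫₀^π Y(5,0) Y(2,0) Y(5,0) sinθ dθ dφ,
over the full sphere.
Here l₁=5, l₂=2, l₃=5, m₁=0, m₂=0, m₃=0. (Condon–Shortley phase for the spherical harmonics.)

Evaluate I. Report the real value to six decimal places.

0.161739

Checks pass: Σm=0; 12 even; l₃=5∈[3,7].
(2·5+1)(2·2+1)(2·5+1) = 605
Δ: 2! 8! 2! / 13! → 1/38610
sum: t=0:+1/2880 t=1:−1/576 t=2:+1/2880 = -1/960
3j²(5 2 5; 0 0 0) = Δ·Π!·Σ² = 10/429  (sign +1)
(m-triple is (0,0,0) — same symbol as above.)
combine: 4πI² = 605·10/429·10/429 = 500/1521
take √, sign +1: I = 0.16173926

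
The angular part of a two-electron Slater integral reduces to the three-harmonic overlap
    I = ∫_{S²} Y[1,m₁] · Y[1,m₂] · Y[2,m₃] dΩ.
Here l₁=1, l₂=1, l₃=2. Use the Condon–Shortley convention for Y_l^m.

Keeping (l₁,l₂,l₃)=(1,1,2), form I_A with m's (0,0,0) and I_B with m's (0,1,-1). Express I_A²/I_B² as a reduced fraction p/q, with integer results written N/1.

4/3

Same 1,1,2: normalisation and zero-m 3j drop out of the ratio.
A: Δ: 0! 2! 2! / 5! → 1/30; sum: t=0:+1/1 = 1/1; 3j²(1 1 2; 0 0 0) = Δ·Π!·Σ² = 2/15  (sign +1)
B: Δ: 0! 2! 2! / 5! → 1/30; sum: t=0:+1/2 = 1/2; 3j²(1 1 2; 0 1 -1) = Δ·Π!·Σ² = 1/10  (sign -1)
I_A²/I_B² = (2/15)/(1/10) = 4/3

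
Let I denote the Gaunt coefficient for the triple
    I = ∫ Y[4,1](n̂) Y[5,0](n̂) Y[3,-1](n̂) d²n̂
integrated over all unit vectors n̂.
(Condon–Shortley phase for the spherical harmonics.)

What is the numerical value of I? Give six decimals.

m-sum 0 ✓  L=12 even ✓  1≤3≤9 ✓
Π(2lᵢ+1) = 9×11×7 = 693
triangle coeff Δ(4,5,3) = 1/180180
Σ_t [2,4]: t=2:+1/576 t=3:−1/144 t=4:+1/576 = -1/288
(3j)²=20/1001 [(4 5 3; 0 0 0)], sign=+1
Σ_t [1,3]: t=1:−1/5760 t=2:+1/288 t=3:−1/288 = -1/5760
(3j)²=1/12012 [(4 5 3; 1 0 -1)], sign=-1
⇒ 4πI² = 15/13013
I = (-1)√(15/13013/(4π)) = -0.00957750

-0.009577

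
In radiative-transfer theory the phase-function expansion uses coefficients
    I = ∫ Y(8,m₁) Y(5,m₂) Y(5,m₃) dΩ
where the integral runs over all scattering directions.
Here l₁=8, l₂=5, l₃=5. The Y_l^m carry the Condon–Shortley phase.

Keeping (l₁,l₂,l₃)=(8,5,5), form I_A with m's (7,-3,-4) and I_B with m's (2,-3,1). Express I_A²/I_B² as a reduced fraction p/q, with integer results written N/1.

Shared (l₁,l₂,l₃)=(8,5,5): N and (l;000)² cancel in I_A²/I_B².
A: Δ = 8!·8!·2!/19! = 1/37413090; Racah Σ t=0..1: t=0:+1/406425600 t=1:−1/203212800 = -1/406425600; ⇒ 3j(8 5 5; 7 -3 -4)² = 2/323, sgn +1
B: Δ = 8!·8!·2!/19! = 1/37413090; Racah Σ t=0..2: t=0:+1/116121600 t=1:−1/3628800 t=2:+1/1658880 = 13/38707200; ⇒ 3j(8 5 5; 2 -3 1)² = 39/3553, sgn +1
I_A²/I_B² = (2/323)/(39/3553) = 22/39

22/39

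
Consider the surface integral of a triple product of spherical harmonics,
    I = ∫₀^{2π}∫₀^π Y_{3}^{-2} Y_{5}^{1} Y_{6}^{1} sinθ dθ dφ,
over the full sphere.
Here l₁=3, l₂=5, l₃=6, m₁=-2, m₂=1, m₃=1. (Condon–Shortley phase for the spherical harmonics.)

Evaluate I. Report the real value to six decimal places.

0.134828

Rules hold: Σm=0, L=14 even, 2≤6≤8.
N = 7·11·13 = 1001
Δ = 2!·4!·8!/15! = 1/675675
Racah Σ t=0..2: t=0:+1/8640 t=1:−1/2304 t=2:+1/8640 = -7/34560
⇒ 3j(3 5 6; 0 0 0)² = 7/429, sgn -1
Racah Σ t=1..2: t=1:−1/17280 t=2:+1/6912 = 1/11520
⇒ 3j(3 5 6; -2 1 1)² = 2/143, sgn -1
4πI² = N·(3j₀)²·(3jₘ)² = 98/429
I = +1·√(0.228438/4π) = 0.13482780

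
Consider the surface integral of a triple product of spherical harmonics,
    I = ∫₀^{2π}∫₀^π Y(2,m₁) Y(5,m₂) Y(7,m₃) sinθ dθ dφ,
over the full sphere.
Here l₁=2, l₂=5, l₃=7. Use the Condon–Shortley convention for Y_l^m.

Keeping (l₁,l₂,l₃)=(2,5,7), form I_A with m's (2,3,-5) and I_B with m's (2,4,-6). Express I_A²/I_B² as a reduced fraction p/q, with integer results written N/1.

Shared (l₁,l₂,l₃)=(2,5,7): N and (l;000)² cancel in I_A²/I_B².
A: Δ = 0!·4!·10!/15! = 1/15015; Racah Σ t=0..0: t=0:+1/1935360 = 1/1935360; ⇒ 3j(2 5 7; 2 3 -5)² = 3/91, sgn +1
B: Δ = 0!·4!·10!/15! = 1/15015; Racah Σ t=0..0: t=0:+1/8709120 = 1/8709120; ⇒ 3j(2 5 7; 2 4 -6)² = 1/21, sgn -1
I_A²/I_B² = (3/91)/(1/21) = 9/13

9/13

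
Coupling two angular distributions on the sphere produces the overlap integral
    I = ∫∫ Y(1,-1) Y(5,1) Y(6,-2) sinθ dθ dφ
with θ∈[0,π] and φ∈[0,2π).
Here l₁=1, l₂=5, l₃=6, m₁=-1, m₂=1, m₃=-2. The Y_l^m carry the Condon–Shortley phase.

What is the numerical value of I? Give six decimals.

-1 + 1 − 2 = -2 ≠ 0: azimuthal integral kills it; I = 0

0.000000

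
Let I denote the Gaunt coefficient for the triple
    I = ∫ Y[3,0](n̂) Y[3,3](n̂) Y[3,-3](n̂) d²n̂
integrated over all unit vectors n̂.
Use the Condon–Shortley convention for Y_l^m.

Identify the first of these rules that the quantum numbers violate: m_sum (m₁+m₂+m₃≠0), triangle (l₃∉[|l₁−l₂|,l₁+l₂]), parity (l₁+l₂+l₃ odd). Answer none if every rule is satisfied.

parity

m₁+m₂+m₃ = 0 + 3 − 3 = 0  ✓
triangle: |3−3|=0 ≤ l₃=3 ≤ 3+3=6  ✓
parity: l₁+l₂+l₃ = 9 is odd  ✗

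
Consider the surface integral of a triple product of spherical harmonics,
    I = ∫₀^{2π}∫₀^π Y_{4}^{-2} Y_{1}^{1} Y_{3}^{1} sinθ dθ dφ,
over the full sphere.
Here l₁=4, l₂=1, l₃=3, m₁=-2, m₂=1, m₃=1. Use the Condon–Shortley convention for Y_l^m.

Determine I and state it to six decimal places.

0.238414

Rules hold: Σm=0, L=8 even, 3≤3≤5.
N = 9·3·7 = 189
Δ = 2!·6!·0!/9! = 1/252
Racah Σ t=1..1: t=1:−1/36 = -1/36
⇒ 3j(4 1 3; 0 0 0)² = 4/63, sgn +1
Racah Σ t=2..2: t=2:+1/96 = 1/96
⇒ 3j(4 1 3; -2 1 1)² = 5/84, sgn +1
4πI² = N·(3j₀)²·(3jₘ)² = 5/7
I = +1·√(0.714286/4π) = 0.23841361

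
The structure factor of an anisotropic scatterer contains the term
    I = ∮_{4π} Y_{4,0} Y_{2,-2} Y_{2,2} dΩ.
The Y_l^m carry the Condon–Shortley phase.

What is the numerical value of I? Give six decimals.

0.040299

Checks pass: Σm=0; 8 even; l₃=2∈[2,6].
(2·4+1)(2·2+1)(2·2+1) = 225
Δ: 4! 4! 0! / 9! → 1/630
sum: t=2:+1/16 = 1/16
3j²(4 2 2; 0 0 0) = Δ·Π!·Σ² = 2/35  (sign +1)
sum: t=0:+1/576 = 1/576
3j²(4 2 2; 0 -2 2) = Δ·Π!·Σ² = 1/630  (sign +1)
combine: 4πI² = 225·2/35·1/630 = 1/49
take √, sign +1: I = 0.04029926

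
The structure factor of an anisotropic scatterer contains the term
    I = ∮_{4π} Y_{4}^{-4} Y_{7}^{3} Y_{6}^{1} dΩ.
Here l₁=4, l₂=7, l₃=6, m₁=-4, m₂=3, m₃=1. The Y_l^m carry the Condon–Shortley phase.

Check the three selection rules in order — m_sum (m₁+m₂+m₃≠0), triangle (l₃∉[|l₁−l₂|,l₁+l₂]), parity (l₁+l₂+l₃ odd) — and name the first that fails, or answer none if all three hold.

parity

m₁+m₂+m₃ = -4 + 3 + 1 = 0  ✓
triangle: |4−7|=3 ≤ l₃=6 ≤ 4+7=11  ✓
parity: l₁+l₂+l₃ = 17 is odd  ✗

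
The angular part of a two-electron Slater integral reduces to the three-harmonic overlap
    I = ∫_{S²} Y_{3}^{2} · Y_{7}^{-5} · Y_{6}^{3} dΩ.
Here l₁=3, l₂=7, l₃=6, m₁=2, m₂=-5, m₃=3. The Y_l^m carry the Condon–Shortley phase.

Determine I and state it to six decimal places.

-0.123141

Checks pass: Σm=0; 16 even; l₃=6∈[4,10].
(2·3+1)(2·7+1)(2·6+1) = 1365
Δ: 4! 2! 10! / 17! → 1/2042040
sum: t=1:−1/207360 t=2:+1/57600 t=3:−1/207360 = 1/129600
3j²(3 7 6; 0 0 0) = Δ·Π!·Σ² = 168/12155  (sign +1)
sum: t=0:+1/1935360 t=1:−1/4354560 = 1/3483648
3j²(3 7 6; 2 -5 3) = Δ·Π!·Σ² = 125/12376  (sign -1)
combine: 4πI² = 1365·168/12155·125/12376 = 7875/41327
take √, sign -1: I = -0.12314121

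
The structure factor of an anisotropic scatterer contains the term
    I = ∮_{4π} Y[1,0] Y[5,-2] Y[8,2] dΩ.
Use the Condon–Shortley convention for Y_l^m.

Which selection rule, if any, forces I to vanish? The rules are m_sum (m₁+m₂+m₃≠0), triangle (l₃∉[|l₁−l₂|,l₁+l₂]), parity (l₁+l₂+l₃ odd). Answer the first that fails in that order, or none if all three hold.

Σmᵢ = 0  ✓
l₃∈[|l₁−l₂|,l₁+l₂]=[4,6], have l₃=8  ✗
Σlᵢ = 14 ⇒ even

triangle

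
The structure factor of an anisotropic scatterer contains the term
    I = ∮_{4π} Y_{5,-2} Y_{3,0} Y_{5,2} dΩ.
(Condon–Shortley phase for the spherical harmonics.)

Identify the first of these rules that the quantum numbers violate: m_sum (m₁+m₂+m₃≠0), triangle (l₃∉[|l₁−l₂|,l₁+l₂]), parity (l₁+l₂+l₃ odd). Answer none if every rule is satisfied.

parity

Σmᵢ = 0  ✓
l₃∈[|l₁−l₂|,l₁+l₂]=[2,8], have l₃=5  ✓
Σlᵢ = 13 ⇒ odd  ✗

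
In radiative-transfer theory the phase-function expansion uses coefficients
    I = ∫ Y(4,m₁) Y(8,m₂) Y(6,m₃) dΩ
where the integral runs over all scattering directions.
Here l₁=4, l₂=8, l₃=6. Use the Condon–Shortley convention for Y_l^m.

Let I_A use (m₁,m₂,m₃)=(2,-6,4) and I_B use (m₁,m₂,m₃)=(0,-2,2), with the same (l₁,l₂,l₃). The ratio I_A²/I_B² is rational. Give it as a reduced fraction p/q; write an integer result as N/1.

308/65

l's match ⇒ only the (l;m) 3-j factors differ between A and B.
A: triangle coeff Δ(4,8,6) = 1/23279256; Σ_t [0,2]: t=0:+1/116121600 t=1:−1/43545600 t=2:+1/348364800 = -1/87091200; (3j)²=10/969 [(4 8 6; 2 -6 4)], sign=-1
B: triangle coeff Δ(4,8,6) = 1/23279256; Σ_t [2,4]: t=2:+1/1658880 t=3:−1/1088640 t=4:+1/7741440 = -13/69672960; (3j)²=325/149226 [(4 8 6; 0 -2 2)], sign=-1
I_A²/I_B² = (10/969)/(325/149226) = 308/65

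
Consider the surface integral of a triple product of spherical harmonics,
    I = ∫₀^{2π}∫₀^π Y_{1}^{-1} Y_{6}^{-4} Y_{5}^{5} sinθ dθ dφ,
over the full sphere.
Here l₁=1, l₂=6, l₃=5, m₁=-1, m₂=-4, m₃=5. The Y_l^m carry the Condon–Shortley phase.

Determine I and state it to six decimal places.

0.040859

m-sum 0 ✓  L=12 even ✓  5≤5≤7 ✓
Π(2lᵢ+1) = 3×13×11 = 429
triangle coeff Δ(1,6,5) = 1/858
Σ_t [1,1]: t=1:−1/14400 = -1/14400
(3j)²=6/143 [(1 6 5; 0 0 0)], sign=+1
Σ_t [2,2]: t=2:+1/7257600 = 1/7257600
(3j)²=1/858 [(1 6 5; -1 -4 5)], sign=+1
⇒ 4πI² = 3/143
I = (+1)√(3/143/(4π)) = 0.04085899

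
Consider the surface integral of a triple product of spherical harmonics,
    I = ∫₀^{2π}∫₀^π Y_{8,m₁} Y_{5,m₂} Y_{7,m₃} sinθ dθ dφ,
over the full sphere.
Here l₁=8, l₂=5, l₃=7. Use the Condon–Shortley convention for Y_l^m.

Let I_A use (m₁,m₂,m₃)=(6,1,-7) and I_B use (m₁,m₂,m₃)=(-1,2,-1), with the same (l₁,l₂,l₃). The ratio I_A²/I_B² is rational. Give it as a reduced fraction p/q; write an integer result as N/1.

20449/8192

Shared (l₁,l₂,l₃)=(8,5,7): N and (l;000)² cancel in I_A²/I_B².
A: Δ = 6!·10!·4!/21! = 1/814773960; Racah Σ t=2..2: t=2:+1/4180377600 = 1/4180377600; ⇒ 3j(8 5 7; 6 1 -7)² = 143/7752, sgn +1
B: Δ = 6!·10!·4!/21! = 1/814773960; Racah Σ t=3..6: t=3:−1/14929920 t=4:+1/4147200 t=5:−1/8294400 t=6:+1/130636800 = 1/16329600; ⇒ 3j(8 5 7; -1 2 -1)² = 1024/138567, sgn +1
I_A²/I_B² = (143/7752)/(1024/138567) = 20449/8192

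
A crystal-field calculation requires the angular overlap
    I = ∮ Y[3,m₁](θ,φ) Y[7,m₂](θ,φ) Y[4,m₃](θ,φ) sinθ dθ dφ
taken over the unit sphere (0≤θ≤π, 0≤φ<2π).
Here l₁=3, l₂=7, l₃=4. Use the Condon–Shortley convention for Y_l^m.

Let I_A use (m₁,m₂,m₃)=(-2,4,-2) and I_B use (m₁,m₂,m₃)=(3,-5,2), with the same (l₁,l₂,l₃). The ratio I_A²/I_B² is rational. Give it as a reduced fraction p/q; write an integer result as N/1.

3/2

Same 3,7,4: normalisation and zero-m 3j drop out of the ratio.
A: Δ: 6! 0! 8! / 15! → 1/45045; sum: t=5:−1/172800 = -1/172800; 3j²(3 7 4; -2 4 -2) = Δ·Π!·Σ² = 2/65  (sign -1)
B: Δ: 6! 0! 8! / 15! → 1/45045; sum: t=0:+1/1036800 = 1/1036800; 3j²(3 7 4; 3 -5 2) = Δ·Π!·Σ² = 4/195  (sign +1)
I_A²/I_B² = (2/65)/(4/195) = 3/2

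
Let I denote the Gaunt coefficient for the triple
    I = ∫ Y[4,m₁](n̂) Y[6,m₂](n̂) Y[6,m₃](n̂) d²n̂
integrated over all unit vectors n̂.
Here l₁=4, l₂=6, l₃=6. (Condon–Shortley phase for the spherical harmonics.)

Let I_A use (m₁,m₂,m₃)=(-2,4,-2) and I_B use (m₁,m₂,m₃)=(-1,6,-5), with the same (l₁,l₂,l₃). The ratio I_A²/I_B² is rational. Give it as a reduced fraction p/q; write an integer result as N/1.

Shared (l₁,l₂,l₃)=(4,6,6): N and (l;000)² cancel in I_A²/I_B².
A: Δ = 4!·4!·8!/17! = 1/15315300; Racah Σ t=2..4: t=2:+1/3870720 t=3:−1/181440 t=4:+1/138240 = 23/11612160; ⇒ 3j(4 6 6; -2 4 -2)² = 529/204204, sgn +1
B: Δ = 4!·4!·8!/17! = 1/15315300; Racah Σ t=4..4: t=4:+1/5806080 = 1/5806080; ⇒ 3j(4 6 6; -1 6 -5)² = 165/6188, sgn -1
I_A²/I_B² = (529/204204)/(165/6188) = 529/5445

529/5445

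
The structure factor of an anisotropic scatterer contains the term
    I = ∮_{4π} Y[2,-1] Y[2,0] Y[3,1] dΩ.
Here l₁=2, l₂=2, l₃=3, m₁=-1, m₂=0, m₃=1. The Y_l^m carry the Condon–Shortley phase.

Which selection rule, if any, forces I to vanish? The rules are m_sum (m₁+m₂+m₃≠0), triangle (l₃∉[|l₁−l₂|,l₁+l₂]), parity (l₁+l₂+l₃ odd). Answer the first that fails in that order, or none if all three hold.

azimuthal sum: -1 + 0 + 1 = 0  ✓
0 ≤ 3 ≤ 4 (triangle on l)  ✓
L = 2 + 2 + 3 = 7 (odd)  ✗

parity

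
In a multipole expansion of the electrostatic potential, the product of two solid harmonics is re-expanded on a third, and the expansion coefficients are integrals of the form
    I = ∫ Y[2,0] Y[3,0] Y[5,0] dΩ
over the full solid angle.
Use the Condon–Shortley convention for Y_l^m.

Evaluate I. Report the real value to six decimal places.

0.239615

m-sum 0 ✓  L=10 even ✓  1≤5≤5 ✓
Π(2lᵢ+1) = 5×7×11 = 385
triangle coeff Δ(2,3,5) = 1/2310
Σ_t [0,0]: t=0:+1/144 = 1/144
(3j)²=10/231 [(2 3 5; 0 0 0)], sign=-1
(m-triple is (0,0,0) — same symbol as above.)
⇒ 4πI² = 500/693
I = (+1)√(500/693/(4π)) = 0.23961470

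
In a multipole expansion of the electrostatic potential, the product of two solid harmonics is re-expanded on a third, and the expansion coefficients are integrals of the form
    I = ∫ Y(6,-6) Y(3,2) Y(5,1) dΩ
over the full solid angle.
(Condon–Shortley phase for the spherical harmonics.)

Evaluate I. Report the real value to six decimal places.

0.000000

-6 + 2 + 1 = -3 ≠ 0: azimuthal integral kills it; I = 0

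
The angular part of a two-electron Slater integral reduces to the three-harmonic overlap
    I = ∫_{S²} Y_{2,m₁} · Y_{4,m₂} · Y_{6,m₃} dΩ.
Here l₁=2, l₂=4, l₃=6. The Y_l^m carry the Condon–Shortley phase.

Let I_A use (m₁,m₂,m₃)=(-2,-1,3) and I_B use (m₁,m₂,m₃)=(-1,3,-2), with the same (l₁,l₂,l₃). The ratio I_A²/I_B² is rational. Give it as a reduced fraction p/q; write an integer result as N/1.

Same 2,4,6: normalisation and zero-m 3j drop out of the ratio.
A: Δ: 0! 4! 8! / 13! → 1/6435; sum: t=0:+1/17280 = 1/17280; 3j²(2 4 6; -2 -1 3) = Δ·Π!·Σ² = 14/715  (sign -1)
B: Δ: 0! 4! 8! / 13! → 1/6435; sum: t=0:+1/30240 = 1/30240; 3j²(2 4 6; -1 3 -2) = Δ·Π!·Σ² = 32/6435  (sign +1)
I_A²/I_B² = (14/715)/(32/6435) = 63/16

63/16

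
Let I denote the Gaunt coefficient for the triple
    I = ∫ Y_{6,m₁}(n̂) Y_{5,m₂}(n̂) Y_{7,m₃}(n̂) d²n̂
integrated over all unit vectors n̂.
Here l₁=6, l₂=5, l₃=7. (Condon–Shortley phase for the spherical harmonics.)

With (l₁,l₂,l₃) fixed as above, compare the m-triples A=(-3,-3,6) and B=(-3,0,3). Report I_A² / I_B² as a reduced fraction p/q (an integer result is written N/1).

8008/6845

l's match ⇒ only the (l;m) 3-j factors differ between A and B.
A: triangle coeff Δ(6,5,7) = 1/174594420; Σ_t [1,2]: t=1:−1/29030400 t=2:+1/14515200 = 1/29030400; (3j)²=12/1615 [(6 5 7; -3 -3 6)], sign=-1
B: triangle coeff Δ(6,5,7) = 1/174594420; Σ_t [1,4]: t=1:−1/11612160 t=2:+1/725760 t=3:−1/414720 t=4:+1/2073600 = -37/58060800; (3j)²=4107/646646 [(6 5 7; -3 0 3)], sign=-1
I_A²/I_B² = (12/1615)/(4107/646646) = 8008/6845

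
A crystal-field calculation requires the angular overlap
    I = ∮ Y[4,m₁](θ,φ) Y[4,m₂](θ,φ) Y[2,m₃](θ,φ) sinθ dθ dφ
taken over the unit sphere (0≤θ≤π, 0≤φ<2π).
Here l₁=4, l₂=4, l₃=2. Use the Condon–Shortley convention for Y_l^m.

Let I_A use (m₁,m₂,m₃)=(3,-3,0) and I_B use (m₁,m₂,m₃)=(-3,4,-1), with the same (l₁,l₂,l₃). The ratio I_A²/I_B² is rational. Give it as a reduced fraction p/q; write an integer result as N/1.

Same 4,4,2: normalisation and zero-m 3j drop out of the ratio.
A: Δ: 6! 2! 2! / 11! → 1/13860; sum: t=0:+1/720 t=1:−1/480 = -1/1440; 3j²(4 4 2; 3 -3 0) = Δ·Π!·Σ² = 7/1980  (sign -1)
B: Δ: 6! 2! 2! / 11! → 1/13860; sum: t=6:+1/1440 = 1/1440; 3j²(4 4 2; -3 4 -1) = Δ·Π!·Σ² = 7/165  (sign -1)
I_A²/I_B² = (7/1980)/(7/165) = 1/12

1/12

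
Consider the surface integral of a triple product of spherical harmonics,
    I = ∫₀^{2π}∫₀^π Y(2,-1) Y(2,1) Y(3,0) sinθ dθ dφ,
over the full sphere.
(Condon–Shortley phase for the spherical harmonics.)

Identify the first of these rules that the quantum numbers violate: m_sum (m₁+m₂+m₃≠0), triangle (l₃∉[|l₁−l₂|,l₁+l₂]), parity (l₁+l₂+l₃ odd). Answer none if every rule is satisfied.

parity

m₁+m₂+m₃ = -1 + 1 + 0 = 0  ✓
triangle: |2−2|=0 ≤ l₃=3 ≤ 2+2=4  ✓
parity: l₁+l₂+l₃ = 7 is odd  ✗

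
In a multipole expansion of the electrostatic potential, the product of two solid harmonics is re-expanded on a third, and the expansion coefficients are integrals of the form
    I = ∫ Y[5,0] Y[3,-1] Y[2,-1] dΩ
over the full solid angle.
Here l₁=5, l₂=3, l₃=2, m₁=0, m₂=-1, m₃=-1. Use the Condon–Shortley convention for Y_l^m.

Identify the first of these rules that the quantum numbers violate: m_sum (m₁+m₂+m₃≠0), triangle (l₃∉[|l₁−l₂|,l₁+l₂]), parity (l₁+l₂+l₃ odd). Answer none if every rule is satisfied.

Σmᵢ = -2  ✗
l₃∈[|l₁−l₂|,l₁+l₂]=[2,8], have l₃=2
Σlᵢ = 10 ⇒ even

m_sum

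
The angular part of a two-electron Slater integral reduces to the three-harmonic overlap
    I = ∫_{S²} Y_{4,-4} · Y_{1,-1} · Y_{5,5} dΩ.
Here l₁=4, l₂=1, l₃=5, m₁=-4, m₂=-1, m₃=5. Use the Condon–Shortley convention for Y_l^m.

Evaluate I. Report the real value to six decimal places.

-0.329416

m-sum 0 ✓  L=10 even ✓  3≤5≤5 ✓
Π(2lᵢ+1) = 9×3×11 = 297
triangle coeff Δ(4,1,5) = 1/495
Σ_t [0,0]: t=0:+1/576 = 1/576
(3j)²=5/99 [(4 1 5; 0 0 0)], sign=-1
Σ_t [0,0]: t=0:+1/80640 = 1/80640
(3j)²=1/11 [(4 1 5; -4 -1 5)], sign=+1
⇒ 4πI² = 15/11
I = (-1)√(15/11/(4π)) = -0.32941575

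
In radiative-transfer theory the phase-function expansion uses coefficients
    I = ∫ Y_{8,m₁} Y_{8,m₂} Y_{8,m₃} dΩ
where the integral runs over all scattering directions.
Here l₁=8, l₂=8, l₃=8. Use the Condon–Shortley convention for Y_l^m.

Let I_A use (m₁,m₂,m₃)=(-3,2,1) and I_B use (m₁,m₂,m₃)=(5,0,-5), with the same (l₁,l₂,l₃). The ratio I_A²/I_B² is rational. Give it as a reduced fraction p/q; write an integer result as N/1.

l's match ⇒ only the (l;m) 3-j factors differ between A and B.
A: triangle coeff Δ(8,8,8) = 1/236637794250; Σ_t [3,8]: t=3:−1/146313216000 t=4:+1/4180377600 t=5:−1/746496000 t=6:+1/597196800 t=7:−1/2090188800 t=8:+1/41803776000 = 11/97542144000; (3j)²=594/482885 [(8 8 8; -3 2 1)], sign=-1
B: triangle coeff Δ(8,8,8) = 1/236637794250; Σ_t [0,3]: t=0:+1/1170505728000 t=1:−1/36578304000 t=2:+1/10450944000 t=3:−1/20901888000 = 1/46820229120; (3j)²=65/14858 [(8 8 8; 5 0 -5)], sign=-1
I_A²/I_B² = (594/482885)/(65/14858) = 1188/4225

1188/4225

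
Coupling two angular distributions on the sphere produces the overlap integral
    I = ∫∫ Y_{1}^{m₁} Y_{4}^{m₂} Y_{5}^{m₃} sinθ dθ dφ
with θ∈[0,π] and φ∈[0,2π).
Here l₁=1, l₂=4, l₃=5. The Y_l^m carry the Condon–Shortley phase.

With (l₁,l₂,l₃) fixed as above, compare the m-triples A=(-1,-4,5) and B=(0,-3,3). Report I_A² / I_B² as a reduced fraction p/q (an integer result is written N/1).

l's match ⇒ only the (l;m) 3-j factors differ between A and B.
A: triangle coeff Δ(1,4,5) = 1/495; Σ_t [0,0]: t=0:+1/80640 = 1/80640; (3j)²=1/11 [(1 4 5; -1 -4 5)], sign=+1
B: triangle coeff Δ(1,4,5) = 1/495; Σ_t [0,0]: t=0:+1/5040 = 1/5040; (3j)²=16/495 [(1 4 5; 0 -3 3)], sign=+1
I_A²/I_B² = (1/11)/(16/495) = 45/16

45/16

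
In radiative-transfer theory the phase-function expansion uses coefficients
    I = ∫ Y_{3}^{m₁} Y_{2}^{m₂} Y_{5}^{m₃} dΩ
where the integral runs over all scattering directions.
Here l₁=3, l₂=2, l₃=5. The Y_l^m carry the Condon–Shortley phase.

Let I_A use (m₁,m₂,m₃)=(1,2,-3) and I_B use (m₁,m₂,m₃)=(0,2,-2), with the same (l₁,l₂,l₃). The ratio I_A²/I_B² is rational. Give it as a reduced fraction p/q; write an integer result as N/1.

2/1

Same 3,2,5: normalisation and zero-m 3j drop out of the ratio.
A: Δ: 0! 6! 4! / 11! → 1/2310; sum: t=0:+1/1152 = 1/1152; 3j²(3 2 5; 1 2 -3) = Δ·Π!·Σ² = 1/33  (sign +1)
B: Δ: 0! 6! 4! / 11! → 1/2310; sum: t=0:+1/864 = 1/864; 3j²(3 2 5; 0 2 -2) = Δ·Π!·Σ² = 1/66  (sign -1)
I_A²/I_B² = (1/33)/(1/66) = 2/1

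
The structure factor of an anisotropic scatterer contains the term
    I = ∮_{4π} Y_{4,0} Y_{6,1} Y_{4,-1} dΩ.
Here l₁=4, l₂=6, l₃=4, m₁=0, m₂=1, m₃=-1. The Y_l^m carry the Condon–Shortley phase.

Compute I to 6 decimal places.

Checks pass: Σm=0; 14 even; l₃=4∈[2,10].
(2·4+1)(2·6+1)(2·4+1) = 1053
Δ: 6! 2! 6! / 15! → 1/1261260
sum: t=2:+1/4608 t=3:−1/1296 t=4:+1/4608 = -7/20736
3j²(4 6 4; 0 0 0) = Δ·Π!·Σ² = 20/1287  (sign -1)
sum: t=2:+1/11520 t=3:−1/1728 t=4:+1/3456 = -7/34560
3j²(4 6 4; 0 1 -1) = Δ·Π!·Σ² = 7/858  (sign +1)
combine: 4πI² = 1053·20/1287·7/858 = 210/1573
take √, sign -1: I = -0.10307192

-0.103072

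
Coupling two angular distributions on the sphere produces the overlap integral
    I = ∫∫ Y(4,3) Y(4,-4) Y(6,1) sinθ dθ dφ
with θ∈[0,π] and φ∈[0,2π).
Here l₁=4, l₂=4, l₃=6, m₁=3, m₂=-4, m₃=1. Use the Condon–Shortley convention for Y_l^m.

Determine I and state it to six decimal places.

Rules hold: Σm=0, L=14 even, 0≤6≤8.
N = 9·9·13 = 1053
Δ = 2!·6!·6!/15! = 1/1261260
Racah Σ t=0..2: t=0:+1/4608 t=1:−1/1296 t=2:+1/4608 = -7/20736
⇒ 3j(4 4 6; 0 0 0)² = 20/1287, sgn -1
Racah Σ t=0..0: t=0:+1/172800 = 1/172800
⇒ 3j(4 4 6; 3 -4 1)² = 7/2145, sgn -1
4πI² = N·(3j₀)²·(3jₘ)² = 84/1573
I = +1·√(0.0534011/4π) = 0.06518840

0.065188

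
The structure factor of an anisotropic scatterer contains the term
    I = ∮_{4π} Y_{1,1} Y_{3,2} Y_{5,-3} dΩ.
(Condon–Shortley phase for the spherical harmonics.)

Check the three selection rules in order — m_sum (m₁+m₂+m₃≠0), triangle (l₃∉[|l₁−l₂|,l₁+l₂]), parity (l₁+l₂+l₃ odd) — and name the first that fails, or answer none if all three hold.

m₁+m₂+m₃ = 1 + 2 − 3 = 0  ✓
triangle: |1−3|=2 ≤ l₃=5 ≤ 1+3=4  ✗
parity: l₁+l₂+l₃ = 9 is odd

triangle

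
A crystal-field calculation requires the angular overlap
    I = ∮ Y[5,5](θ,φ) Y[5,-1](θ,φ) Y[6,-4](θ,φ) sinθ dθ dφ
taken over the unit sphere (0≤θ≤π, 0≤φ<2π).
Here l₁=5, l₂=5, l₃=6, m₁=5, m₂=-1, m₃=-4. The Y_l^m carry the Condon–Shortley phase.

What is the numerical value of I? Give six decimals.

m-sum 0 ✓  L=16 even ✓  0≤6≤10 ✓
Π(2lᵢ+1) = 11×11×13 = 1573
triangle coeff Δ(5,5,6) = 1/28588560
Σ_t [0,4]: t=0:+1/345600 t=1:−1/13824 t=2:+1/5184 t=3:−1/13824 t=4:+1/345600 = 7/129600
(3j)²=80/7293 [(5 5 6; 0 0 0)], sign=+1
Σ_t [0,0]: t=0:+1/829440 = 1/829440
(3j)²=225/9724 [(5 5 6; 5 -1 -4)], sign=+1
⇒ 4πI² = 1500/3757
I = (+1)√(1500/3757/(4π)) = 0.17824613

0.178246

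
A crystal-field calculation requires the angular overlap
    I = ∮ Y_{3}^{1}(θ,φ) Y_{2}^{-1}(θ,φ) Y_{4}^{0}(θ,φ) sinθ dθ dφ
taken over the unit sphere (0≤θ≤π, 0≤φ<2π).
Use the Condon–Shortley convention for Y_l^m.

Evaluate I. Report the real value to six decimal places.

l₁+l₂+l₃=9 is odd: 3j(l;000)=0 ⇒ I=0

0.000000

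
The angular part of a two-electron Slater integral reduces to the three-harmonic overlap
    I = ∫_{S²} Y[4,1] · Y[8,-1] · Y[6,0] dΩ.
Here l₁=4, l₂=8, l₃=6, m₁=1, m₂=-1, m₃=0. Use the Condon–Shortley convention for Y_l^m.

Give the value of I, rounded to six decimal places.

-0.090441

Checks pass: Σm=0; 18 even; l₃=6∈[4,12].
(2·4+1)(2·8+1)(2·6+1) = 1989
Δ: 6! 2! 10! / 19! → 1/23279256
sum: t=2:+1/1658880 t=3:−1/518400 t=4:+1/1658880 = -1/1382400
3j²(4 8 6; 0 0 0) = Δ·Π!·Σ² = 504/46189  (sign -1)
sum: t=1:−1/4147200 t=2:+1/691200 t=3:−1/1244160 = 1/2488320
3j²(4 8 6; 1 -1 0) = Δ·Π!·Σ² = 875/184756  (sign +1)
combine: 4πI² = 1989·504/46189·875/184756 = 992250/9653501
take √, sign -1: I = -0.09044055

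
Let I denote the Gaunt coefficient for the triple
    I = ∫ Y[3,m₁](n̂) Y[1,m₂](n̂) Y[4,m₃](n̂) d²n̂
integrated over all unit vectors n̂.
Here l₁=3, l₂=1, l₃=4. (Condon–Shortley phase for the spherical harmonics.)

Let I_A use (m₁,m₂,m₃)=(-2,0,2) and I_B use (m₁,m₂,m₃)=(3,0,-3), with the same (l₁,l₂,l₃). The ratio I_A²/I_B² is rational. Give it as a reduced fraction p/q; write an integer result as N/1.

Shared (l₁,l₂,l₃)=(3,1,4): N and (l;000)² cancel in I_A²/I_B².
A: Δ = 0!·6!·2!/9! = 1/252; Racah Σ t=0..0: t=0:+1/120 = 1/120; ⇒ 3j(3 1 4; -2 0 2)² = 1/21, sgn +1
B: Δ = 0!·6!·2!/9! = 1/252; Racah Σ t=0..0: t=0:+1/720 = 1/720; ⇒ 3j(3 1 4; 3 0 -3)² = 1/36, sgn -1
I_A²/I_B² = (1/21)/(1/36) = 12/7

12/7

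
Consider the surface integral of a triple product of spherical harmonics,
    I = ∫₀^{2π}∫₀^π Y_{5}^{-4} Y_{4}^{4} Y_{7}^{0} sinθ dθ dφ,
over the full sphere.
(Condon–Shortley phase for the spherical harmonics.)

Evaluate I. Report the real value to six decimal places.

m-sum 0 ✓  L=16 even ✓  1≤7≤9 ✓
Π(2lᵢ+1) = 11×9×15 = 1485
triangle coeff Δ(5,4,7) = 1/6126120
Σ_t [0,2]: t=0:+1/69120 t=1:−1/20736 t=2:+1/69120 = -1/51840
(3j)²=280/21879 [(5 4 7; 0 0 0)], sign=+1
Σ_t [2,2]: t=2:+1/7257600 = 1/7257600
(3j)²=14/12155 [(5 4 7; -4 4 0)], sign=-1
⇒ 4πI² = 11760/537251
I = (-1)√(11760/537251/(4π)) = -0.04173593

-0.041736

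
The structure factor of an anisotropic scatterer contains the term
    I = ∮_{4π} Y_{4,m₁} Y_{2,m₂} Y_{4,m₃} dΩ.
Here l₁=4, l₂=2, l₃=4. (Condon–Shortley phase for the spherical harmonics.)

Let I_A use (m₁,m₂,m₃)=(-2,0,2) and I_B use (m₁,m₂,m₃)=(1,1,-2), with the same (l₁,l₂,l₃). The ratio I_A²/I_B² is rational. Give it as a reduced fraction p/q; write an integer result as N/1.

Shared (l₁,l₂,l₃)=(4,2,4): N and (l;000)² cancel in I_A²/I_B².
A: Δ = 2!·6!·2!/11! = 1/13860; Racah Σ t=0..2: t=0:+1/2880 t=1:−1/120 t=2:+1/192 = -1/360; ⇒ 3j(4 2 4; -2 0 2)² = 16/3465, sgn -1
B: Δ = 2!·6!·2!/11! = 1/13860; Racah Σ t=1..2: t=1:−1/96 t=2:+1/240 = -1/160; ⇒ 3j(4 2 4; 1 1 -2)² = 27/1540, sgn -1
I_A²/I_B² = (16/3465)/(27/1540) = 64/243

64/243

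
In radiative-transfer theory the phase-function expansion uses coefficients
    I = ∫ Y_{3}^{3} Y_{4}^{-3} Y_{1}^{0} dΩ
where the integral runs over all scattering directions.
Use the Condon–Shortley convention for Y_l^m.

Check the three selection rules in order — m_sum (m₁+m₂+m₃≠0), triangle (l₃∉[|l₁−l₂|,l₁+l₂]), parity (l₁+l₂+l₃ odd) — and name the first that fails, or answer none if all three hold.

azimuthal sum: 3 − 3 + 0 = 0  ✓
1 ≤ 1 ≤ 7 (triangle on l)  ✓
L = 3 + 4 + 1 = 8 (even)  ✓

none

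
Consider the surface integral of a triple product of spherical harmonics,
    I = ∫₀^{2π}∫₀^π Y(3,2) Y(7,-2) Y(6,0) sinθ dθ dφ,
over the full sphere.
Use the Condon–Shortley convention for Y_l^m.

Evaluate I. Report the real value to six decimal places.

Rules hold: Σm=0, L=16 even, 4≤6≤10.
N = 7·15·13 = 1365
Δ = 4!·2!·10!/17! = 1/2042040
Racah Σ t=1..3: t=1:−1/207360 t=2:+1/57600 t=3:−1/207360 = 1/129600
⇒ 3j(3 7 6; 0 0 0)² = 168/12155, sgn +1
Racah Σ t=0..1: t=0:+1/345600 t=1:−1/207360 = -1/518400
⇒ 3j(3 7 6; 2 -2 0)² = 12/2431, sgn -1
4πI² = N·(3j₀)²·(3jₘ)² = 42336/454597
I = -1·√(0.0931286/4π) = -0.08608683

-0.086087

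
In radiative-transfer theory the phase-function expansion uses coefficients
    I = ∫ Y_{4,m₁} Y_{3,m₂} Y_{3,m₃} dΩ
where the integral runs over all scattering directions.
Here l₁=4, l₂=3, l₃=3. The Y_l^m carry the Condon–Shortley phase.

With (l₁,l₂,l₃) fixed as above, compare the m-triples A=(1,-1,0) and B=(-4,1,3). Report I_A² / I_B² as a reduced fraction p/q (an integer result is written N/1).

Shared (l₁,l₂,l₃)=(4,3,3): N and (l;000)² cancel in I_A²/I_B².
A: Δ = 4!·4!·2!/11! = 1/34650; Racah Σ t=0..2: t=0:+1/288 t=1:−1/24 t=2:+1/48 = -5/288; ⇒ 3j(4 3 3; 1 -1 0)² = 5/462, sgn +1
B: Δ = 4!·4!·2!/11! = 1/34650; Racah Σ t=4..4: t=4:+1/1152 = 1/1152; ⇒ 3j(4 3 3; -4 1 3)² = 1/33, sgn +1
I_A²/I_B² = (5/462)/(1/33) = 5/14

5/14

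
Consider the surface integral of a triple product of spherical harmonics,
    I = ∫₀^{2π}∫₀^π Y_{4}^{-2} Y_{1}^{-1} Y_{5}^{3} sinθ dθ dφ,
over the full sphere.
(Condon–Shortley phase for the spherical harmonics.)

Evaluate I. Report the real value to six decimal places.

m-sum 0 ✓  L=10 even ✓  3≤5≤5 ✓
Π(2lᵢ+1) = 9×3×11 = 297
triangle coeff Δ(4,1,5) = 1/495
Σ_t [0,0]: t=0:+1/576 = 1/576
(3j)²=5/99 [(4 1 5; 0 0 0)], sign=-1
Σ_t [0,0]: t=0:+1/2880 = 1/2880
(3j)²=28/495 [(4 1 5; -2 -1 3)], sign=+1
⇒ 4πI² = 28/33
I = (-1)√(28/33/(4π)) = -0.25984664

-0.259847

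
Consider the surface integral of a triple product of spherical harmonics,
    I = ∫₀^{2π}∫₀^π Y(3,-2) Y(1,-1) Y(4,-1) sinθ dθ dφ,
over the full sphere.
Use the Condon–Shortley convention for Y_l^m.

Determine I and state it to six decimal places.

0.000000

Σmᵢ = -4 ≠ 0, so the φ-integral vanishes; I = 0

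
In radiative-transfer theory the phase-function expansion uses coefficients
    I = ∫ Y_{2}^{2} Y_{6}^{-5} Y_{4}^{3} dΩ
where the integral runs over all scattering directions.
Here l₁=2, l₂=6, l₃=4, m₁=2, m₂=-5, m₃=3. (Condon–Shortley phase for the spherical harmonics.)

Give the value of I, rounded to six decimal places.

-0.288917

m-sum 0 ✓  L=12 even ✓  4≤4≤8 ✓
Π(2lᵢ+1) = 5×13×9 = 585
triangle coeff Δ(2,6,4) = 1/6435
Σ_t [2,2]: t=2:+1/2304 = 1/2304
(3j)²=5/143 [(2 6 4; 0 0 0)], sign=+1
Σ_t [0,0]: t=0:+1/120960 = 1/120960
(3j)²=2/39 [(2 6 4; 2 -5 3)], sign=-1
⇒ 4πI² = 150/143
I = (-1)√(150/143/(4π)) = -0.28891672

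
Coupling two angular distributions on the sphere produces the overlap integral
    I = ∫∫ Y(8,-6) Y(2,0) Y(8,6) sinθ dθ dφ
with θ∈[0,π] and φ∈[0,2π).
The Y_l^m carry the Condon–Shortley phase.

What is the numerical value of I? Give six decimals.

-0.079678

m-sum 0 ✓  L=18 even ✓  6≤8≤10 ✓
Π(2lᵢ+1) = 17×5×17 = 1445
triangle coeff Δ(8,2,8) = 1/348840
Σ_t [0,2]: t=0:+1/116121600 t=1:−1/25401600 t=2:+1/116121600 = -1/45158400
(3j)²=24/1615 [(8 2 8; 0 0 0)], sign=-1
Σ_t [0,2]: t=0:+1/348713164800 t=1:−1/6227020800 t=2:+1/3832012800 = 1/9686476800
(3j)²=6/1615 [(8 2 8; -6 0 6)], sign=+1
⇒ 4πI² = 144/1805
I = (-1)√(144/1805/(4π)) = -0.07967787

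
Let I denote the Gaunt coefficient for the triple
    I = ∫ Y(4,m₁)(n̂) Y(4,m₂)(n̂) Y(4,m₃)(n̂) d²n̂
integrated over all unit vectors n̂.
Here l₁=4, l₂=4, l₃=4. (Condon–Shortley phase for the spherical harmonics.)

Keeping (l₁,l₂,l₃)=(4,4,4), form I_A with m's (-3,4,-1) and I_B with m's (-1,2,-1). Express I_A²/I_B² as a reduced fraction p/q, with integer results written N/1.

49/36

Shared (l₁,l₂,l₃)=(4,4,4): N and (l;000)² cancel in I_A²/I_B².
A: Δ = 4!·4!·4!/13! = 1/450450; Racah Σ t=4..4: t=4:+1/3456 = 1/3456; ⇒ 3j(4 4 4; -3 4 -1)² = 35/1287, sgn -1
B: Δ = 4!·4!·4!/13! = 1/450450; Racah Σ t=2..4: t=2:+1/576 t=3:−1/144 t=4:+1/576 = -1/288; ⇒ 3j(4 4 4; -1 2 -1)² = 20/1001, sgn +1
I_A²/I_B² = (35/1287)/(20/1001) = 49/36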